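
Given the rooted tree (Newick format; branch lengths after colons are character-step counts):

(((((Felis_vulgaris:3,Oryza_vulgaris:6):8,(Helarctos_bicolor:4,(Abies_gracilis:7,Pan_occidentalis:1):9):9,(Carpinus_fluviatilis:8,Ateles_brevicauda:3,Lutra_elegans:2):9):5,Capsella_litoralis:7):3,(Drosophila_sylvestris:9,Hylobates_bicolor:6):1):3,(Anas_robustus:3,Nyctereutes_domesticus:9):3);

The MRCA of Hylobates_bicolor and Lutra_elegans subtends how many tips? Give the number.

The MRCA of Hylobates_bicolor and Lutra_elegans is the node subtending ((((Felis_vulgaris,Oryza_vulgaris),(Helarctos_bicolor,(Abies_gracilis,Pan_occidentalis)),(Carpinus_fluviatilis,Ateles_brevicauda,Lutra_elegans)),Capsella_litoralis),(Drosophila_sylvestris,Hylobates_bicolor)).
That clade contains 11 terminal taxa: Abies_gracilis, Ateles_brevicauda, Capsella_litoralis, Carpinus_fluviatilis, Drosophila_sylvestris, Felis_vulgaris, Helarctos_bicolor, Hylobates_bicolor, Lutra_elegans, Oryza_vulgaris, Pan_occidentalis.

11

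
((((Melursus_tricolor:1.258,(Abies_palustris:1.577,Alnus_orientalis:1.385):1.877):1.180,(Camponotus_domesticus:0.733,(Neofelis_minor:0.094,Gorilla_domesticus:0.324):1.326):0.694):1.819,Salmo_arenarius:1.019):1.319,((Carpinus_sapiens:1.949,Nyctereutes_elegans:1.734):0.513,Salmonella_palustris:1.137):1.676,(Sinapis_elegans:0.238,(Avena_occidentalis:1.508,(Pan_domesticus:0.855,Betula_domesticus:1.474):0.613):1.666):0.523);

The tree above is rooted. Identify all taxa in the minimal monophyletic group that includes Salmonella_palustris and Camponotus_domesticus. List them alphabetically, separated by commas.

Abies_palustris, Alnus_orientalis, Avena_occidentalis, Betula_domesticus, Camponotus_domesticus, Carpinus_sapiens, Gorilla_domesticus, Melursus_tricolor, Neofelis_minor, Nyctereutes_elegans, Pan_domesticus, Salmo_arenarius, Salmonella_palustris, Sinapis_elegans

Tracing Salmonella_palustris: it sits inside ((Carpinus_sapiens,Nyctereutes_elegans),Salmonella_palustris).
Tracing Camponotus_domesticus: it sits inside (Camponotus_domesticus,(Neofelis_minor,Gorilla_domesticus)).
The smallest clade enclosing both is the whole tree (their MRCA is the root), so the answer is all 14 tips in alphabetical order.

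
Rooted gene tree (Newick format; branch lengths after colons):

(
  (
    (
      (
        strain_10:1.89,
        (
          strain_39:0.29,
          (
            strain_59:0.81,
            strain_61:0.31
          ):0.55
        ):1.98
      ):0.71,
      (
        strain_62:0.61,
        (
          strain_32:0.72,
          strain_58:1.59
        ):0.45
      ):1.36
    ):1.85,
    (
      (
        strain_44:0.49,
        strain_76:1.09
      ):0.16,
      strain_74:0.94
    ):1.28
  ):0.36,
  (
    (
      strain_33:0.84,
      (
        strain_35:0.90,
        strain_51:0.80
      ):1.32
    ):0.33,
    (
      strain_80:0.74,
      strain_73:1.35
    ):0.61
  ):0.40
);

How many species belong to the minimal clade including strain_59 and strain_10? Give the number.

4

The MRCA of strain_59 and strain_10 is the node subtending (strain_10,(strain_39,(strain_59,strain_61))).
That clade contains 4 terminal taxa: strain_10, strain_39, strain_59, strain_61.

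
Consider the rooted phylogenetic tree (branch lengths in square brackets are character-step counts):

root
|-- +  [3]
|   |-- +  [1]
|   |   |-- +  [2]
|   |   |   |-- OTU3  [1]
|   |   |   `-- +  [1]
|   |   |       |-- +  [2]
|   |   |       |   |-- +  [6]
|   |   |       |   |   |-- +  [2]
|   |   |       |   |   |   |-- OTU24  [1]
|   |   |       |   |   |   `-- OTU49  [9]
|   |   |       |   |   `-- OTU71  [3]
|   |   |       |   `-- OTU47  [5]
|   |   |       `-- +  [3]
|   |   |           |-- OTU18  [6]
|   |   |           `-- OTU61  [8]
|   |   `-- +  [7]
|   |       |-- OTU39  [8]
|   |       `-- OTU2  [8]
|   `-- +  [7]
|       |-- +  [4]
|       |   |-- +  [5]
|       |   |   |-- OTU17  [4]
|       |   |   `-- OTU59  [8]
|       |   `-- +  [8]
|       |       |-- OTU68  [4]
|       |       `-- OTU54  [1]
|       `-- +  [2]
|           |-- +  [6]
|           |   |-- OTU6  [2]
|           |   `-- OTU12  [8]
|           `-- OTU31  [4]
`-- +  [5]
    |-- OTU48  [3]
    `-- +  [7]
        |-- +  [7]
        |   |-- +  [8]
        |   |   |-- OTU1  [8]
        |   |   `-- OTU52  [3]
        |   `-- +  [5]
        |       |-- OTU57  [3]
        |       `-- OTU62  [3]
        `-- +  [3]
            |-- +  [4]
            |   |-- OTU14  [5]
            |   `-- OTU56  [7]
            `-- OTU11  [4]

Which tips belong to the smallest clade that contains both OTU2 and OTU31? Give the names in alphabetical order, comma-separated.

OTU12, OTU17, OTU18, OTU2, OTU24, OTU3, OTU31, OTU39, OTU47, OTU49, OTU54, OTU59, OTU6, OTU61, OTU68, OTU71

Tracing OTU2: it sits inside (OTU39,OTU2).
Tracing OTU31: it sits inside ((OTU6,OTU12),OTU31).
The smallest clade enclosing both is (((OTU3,((((OTU24,OTU49),OTU71),OTU47),(OTU18,OTU61))),(OTU39,OTU2)),(((OTU17,OTU59),(OTU68,OTU54)),((OTU6,OTU12),OTU31))); the answer is its 16 terminal taxa in alphabetical order.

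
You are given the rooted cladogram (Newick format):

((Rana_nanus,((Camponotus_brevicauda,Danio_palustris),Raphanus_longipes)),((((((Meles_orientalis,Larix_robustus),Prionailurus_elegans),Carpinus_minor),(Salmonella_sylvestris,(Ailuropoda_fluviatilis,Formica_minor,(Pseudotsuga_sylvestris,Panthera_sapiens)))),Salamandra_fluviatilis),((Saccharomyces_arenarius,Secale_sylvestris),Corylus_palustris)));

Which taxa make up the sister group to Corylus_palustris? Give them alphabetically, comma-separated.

Corylus_palustris attaches to the tree at the node subtending ((Saccharomyces_arenarius,Secale_sylvestris),Corylus_palustris).
The other lineage descending from that same node — the sister group — is (Saccharomyces_arenarius,Secale_sylvestris); its 2 tips in alphabetical order are the answer.

Saccharomyces_arenarius, Secale_sylvestris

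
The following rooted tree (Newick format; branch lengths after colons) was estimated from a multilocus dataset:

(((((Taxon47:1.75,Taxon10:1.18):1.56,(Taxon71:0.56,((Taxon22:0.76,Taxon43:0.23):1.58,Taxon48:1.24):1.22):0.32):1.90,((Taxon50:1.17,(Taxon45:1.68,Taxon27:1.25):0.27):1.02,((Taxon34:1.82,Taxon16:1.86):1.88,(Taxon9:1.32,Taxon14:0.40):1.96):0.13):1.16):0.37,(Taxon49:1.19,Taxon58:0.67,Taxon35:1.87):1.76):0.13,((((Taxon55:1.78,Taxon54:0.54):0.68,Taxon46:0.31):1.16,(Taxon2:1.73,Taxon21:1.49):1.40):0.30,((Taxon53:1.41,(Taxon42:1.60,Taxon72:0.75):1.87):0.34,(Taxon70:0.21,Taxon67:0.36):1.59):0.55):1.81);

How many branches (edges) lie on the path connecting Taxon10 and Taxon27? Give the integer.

The MRCA of Taxon10 and Taxon27 is the node subtending (((Taxon47,Taxon10),(Taxon71,((Taxon22,Taxon43),Taxon48))),((Taxon50,(Taxon45,Taxon27)),((Taxon34,Taxon16),(Taxon9,Taxon14)))).
From Taxon10 up to that node: 3 branches. From Taxon27 up to the same node: 4 branches. Total: 3 + 4 = 7.

7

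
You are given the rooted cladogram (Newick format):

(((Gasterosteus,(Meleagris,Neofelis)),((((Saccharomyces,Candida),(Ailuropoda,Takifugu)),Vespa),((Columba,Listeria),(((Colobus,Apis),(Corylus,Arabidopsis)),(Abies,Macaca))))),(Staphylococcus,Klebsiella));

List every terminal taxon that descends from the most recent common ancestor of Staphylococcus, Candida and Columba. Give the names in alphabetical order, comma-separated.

Abies, Ailuropoda, Apis, Arabidopsis, Candida, Colobus, Columba, Corylus, Gasterosteus, Klebsiella, Listeria, Macaca, Meleagris, Neofelis, Saccharomyces, Staphylococcus, Takifugu, Vespa

Tracing Staphylococcus: it sits inside (Staphylococcus,Klebsiella).
Tracing Candida: it sits inside (Saccharomyces,Candida).
Tracing Columba: it sits inside (Columba,Listeria).
The smallest clade enclosing all 3 is the whole tree (their MRCA is the root), so the answer is all 18 tips in alphabetical order.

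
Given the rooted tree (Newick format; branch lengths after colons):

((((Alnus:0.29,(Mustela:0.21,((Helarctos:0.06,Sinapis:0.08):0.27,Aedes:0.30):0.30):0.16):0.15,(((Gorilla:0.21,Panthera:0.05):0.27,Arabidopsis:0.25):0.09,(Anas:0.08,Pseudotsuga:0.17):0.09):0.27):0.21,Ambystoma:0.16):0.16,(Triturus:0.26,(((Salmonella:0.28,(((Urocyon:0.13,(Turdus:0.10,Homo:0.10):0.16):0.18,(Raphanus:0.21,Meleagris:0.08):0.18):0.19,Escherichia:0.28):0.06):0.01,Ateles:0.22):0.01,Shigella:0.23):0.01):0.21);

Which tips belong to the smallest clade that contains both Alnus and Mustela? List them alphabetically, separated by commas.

Tracing Alnus: it sits inside (Alnus,(Mustela,((Helarctos,Sinapis),Aedes))).
Tracing Mustela: it sits inside (Mustela,((Helarctos,Sinapis),Aedes)).
The smallest clade enclosing both is (Alnus,(Mustela,((Helarctos,Sinapis),Aedes))); the answer is its 5 terminal taxa in alphabetical order.

Aedes, Alnus, Helarctos, Mustela, Sinapis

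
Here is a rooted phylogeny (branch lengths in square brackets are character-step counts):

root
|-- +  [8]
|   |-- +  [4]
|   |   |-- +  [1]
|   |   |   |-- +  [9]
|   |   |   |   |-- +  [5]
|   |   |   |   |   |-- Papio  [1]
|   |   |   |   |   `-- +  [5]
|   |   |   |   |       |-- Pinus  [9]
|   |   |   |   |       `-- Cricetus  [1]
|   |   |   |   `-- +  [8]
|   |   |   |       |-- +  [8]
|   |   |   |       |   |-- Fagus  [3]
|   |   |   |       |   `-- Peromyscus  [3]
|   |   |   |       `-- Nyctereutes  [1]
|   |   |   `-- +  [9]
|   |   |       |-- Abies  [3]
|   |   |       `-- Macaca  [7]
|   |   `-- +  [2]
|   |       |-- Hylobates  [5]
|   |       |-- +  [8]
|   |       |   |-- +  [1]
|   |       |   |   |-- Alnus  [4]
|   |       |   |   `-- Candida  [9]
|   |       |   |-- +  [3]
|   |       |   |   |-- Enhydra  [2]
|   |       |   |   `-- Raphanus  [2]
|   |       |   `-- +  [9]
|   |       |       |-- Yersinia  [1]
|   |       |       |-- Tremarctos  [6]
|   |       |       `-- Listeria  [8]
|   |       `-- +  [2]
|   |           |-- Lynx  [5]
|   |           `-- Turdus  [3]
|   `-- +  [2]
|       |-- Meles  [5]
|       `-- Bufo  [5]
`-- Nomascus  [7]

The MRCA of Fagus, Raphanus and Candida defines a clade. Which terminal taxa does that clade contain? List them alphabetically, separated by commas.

Abies, Alnus, Candida, Cricetus, Enhydra, Fagus, Hylobates, Listeria, Lynx, Macaca, Nyctereutes, Papio, Peromyscus, Pinus, Raphanus, Tremarctos, Turdus, Yersinia

Tracing Fagus: it sits inside (Fagus,Peromyscus).
Tracing Raphanus: it sits inside (Enhydra,Raphanus).
Tracing Candida: it sits inside (Alnus,Candida).
The smallest clade enclosing all 3 is ((((Papio,(Pinus,Cricetus)),((Fagus,Peromyscus),Nyctereutes)),(Abies,Macaca)),(Hylobates,((Alnus,Candida),(Enhydra,Raphanus),(Yersinia,Tremarctos,Listeria)),(Lynx,Turdus))); the answer is its 18 terminal taxa in alphabetical order.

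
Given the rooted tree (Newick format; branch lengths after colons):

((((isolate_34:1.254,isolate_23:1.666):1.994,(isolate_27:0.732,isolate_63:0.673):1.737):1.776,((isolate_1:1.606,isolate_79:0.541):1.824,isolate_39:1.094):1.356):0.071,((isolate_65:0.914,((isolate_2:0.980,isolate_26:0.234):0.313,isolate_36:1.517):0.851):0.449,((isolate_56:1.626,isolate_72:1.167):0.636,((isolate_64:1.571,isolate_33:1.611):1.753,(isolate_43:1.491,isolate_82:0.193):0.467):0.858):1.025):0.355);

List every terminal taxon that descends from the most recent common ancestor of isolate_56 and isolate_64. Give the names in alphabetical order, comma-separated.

isolate_33, isolate_43, isolate_56, isolate_64, isolate_72, isolate_82

Tracing isolate_56: it sits inside (isolate_56,isolate_72).
Tracing isolate_64: it sits inside (isolate_64,isolate_33).
The smallest clade enclosing both is ((isolate_56,isolate_72),((isolate_64,isolate_33),(isolate_43,isolate_82))); the answer is its 6 terminal taxa in alphabetical order.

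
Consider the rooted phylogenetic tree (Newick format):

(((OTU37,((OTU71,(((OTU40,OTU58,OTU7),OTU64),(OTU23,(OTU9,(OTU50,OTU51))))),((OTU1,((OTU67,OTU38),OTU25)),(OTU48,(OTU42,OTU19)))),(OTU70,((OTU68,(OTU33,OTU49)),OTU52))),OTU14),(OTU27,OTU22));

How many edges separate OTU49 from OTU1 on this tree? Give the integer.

The MRCA of OTU49 and OTU1 is the node subtending (OTU37,((OTU71,(((OTU40,OTU58,OTU7),OTU64),(OTU23,(OTU9,(OTU50,OTU51))))),((OTU1,((OTU67,OTU38),OTU25)),(OTU48,(OTU42,OTU19)))),(OTU70,((OTU68,(OTU33,OTU49)),OTU52))).
From OTU49 up to that node: 5 branches. From OTU1 up to the same node: 4 branches. Total: 5 + 4 = 9.

9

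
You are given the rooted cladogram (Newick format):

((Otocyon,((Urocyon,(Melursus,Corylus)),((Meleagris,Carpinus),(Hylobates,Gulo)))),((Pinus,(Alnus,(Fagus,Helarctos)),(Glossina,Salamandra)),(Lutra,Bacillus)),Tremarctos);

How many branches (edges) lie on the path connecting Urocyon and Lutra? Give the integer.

The MRCA of Urocyon and Lutra is the root of the tree.
From Urocyon up to that node: 4 branches. From Lutra up to the same node: 3 branches. Total: 4 + 3 = 7.

7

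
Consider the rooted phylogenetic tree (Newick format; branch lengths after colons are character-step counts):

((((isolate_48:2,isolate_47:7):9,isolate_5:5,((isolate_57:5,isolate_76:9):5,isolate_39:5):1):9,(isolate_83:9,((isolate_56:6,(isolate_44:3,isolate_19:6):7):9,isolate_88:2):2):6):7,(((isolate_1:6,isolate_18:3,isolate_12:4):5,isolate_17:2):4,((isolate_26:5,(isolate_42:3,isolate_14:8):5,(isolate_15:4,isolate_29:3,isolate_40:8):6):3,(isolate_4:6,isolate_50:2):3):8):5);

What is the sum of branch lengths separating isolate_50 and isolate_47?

The path runs isolate_50 → … → MRCA → … → isolate_47; the MRCA is the root of the tree.
Branch lengths along that path: 2 + 3 + 8 + 5 + 7 + 9 + 9 + 7 = 50.

50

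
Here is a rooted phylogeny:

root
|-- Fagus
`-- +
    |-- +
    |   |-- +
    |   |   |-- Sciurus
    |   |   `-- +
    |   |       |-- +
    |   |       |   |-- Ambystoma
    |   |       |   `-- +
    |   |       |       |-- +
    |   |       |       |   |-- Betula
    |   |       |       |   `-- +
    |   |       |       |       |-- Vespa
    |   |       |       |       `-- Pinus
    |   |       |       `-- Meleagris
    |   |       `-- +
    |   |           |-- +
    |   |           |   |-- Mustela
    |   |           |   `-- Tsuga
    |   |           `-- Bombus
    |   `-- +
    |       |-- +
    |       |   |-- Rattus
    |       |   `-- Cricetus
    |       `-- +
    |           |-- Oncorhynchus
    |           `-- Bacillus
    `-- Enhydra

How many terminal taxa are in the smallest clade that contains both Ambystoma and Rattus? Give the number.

The MRCA of Ambystoma and Rattus is the node subtending ((Sciurus,((Ambystoma,((Betula,(Vespa,Pinus)),Meleagris)),((Mustela,Tsuga),Bombus))),((Rattus,Cricetus),(Oncorhynchus,Bacillus))).
That clade contains 13 terminal taxa: Ambystoma, Bacillus, Betula, Bombus, Cricetus, Meleagris, Mustela, Oncorhynchus, Pinus, Rattus, Sciurus, Tsuga, Vespa.

13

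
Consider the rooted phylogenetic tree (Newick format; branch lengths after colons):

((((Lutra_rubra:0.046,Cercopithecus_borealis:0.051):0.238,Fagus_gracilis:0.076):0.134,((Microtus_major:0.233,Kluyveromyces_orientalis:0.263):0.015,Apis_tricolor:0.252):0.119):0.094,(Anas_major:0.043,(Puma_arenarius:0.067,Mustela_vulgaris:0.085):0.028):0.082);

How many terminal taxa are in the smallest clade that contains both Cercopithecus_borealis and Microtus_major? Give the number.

6

The MRCA of Cercopithecus_borealis and Microtus_major is the node subtending (((Lutra_rubra,Cercopithecus_borealis),Fagus_gracilis),((Microtus_major,Kluyveromyces_orientalis),Apis_tricolor)).
That clade contains 6 terminal taxa: Apis_tricolor, Cercopithecus_borealis, Fagus_gracilis, Kluyveromyces_orientalis, Lutra_rubra, Microtus_major.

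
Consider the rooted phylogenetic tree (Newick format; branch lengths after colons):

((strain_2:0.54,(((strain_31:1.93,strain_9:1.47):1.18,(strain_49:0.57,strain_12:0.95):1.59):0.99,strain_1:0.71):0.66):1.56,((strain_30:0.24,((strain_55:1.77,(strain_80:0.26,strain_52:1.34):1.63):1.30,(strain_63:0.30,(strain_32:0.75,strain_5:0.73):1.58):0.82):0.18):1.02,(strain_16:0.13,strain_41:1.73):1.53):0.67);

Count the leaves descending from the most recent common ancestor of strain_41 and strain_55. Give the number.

9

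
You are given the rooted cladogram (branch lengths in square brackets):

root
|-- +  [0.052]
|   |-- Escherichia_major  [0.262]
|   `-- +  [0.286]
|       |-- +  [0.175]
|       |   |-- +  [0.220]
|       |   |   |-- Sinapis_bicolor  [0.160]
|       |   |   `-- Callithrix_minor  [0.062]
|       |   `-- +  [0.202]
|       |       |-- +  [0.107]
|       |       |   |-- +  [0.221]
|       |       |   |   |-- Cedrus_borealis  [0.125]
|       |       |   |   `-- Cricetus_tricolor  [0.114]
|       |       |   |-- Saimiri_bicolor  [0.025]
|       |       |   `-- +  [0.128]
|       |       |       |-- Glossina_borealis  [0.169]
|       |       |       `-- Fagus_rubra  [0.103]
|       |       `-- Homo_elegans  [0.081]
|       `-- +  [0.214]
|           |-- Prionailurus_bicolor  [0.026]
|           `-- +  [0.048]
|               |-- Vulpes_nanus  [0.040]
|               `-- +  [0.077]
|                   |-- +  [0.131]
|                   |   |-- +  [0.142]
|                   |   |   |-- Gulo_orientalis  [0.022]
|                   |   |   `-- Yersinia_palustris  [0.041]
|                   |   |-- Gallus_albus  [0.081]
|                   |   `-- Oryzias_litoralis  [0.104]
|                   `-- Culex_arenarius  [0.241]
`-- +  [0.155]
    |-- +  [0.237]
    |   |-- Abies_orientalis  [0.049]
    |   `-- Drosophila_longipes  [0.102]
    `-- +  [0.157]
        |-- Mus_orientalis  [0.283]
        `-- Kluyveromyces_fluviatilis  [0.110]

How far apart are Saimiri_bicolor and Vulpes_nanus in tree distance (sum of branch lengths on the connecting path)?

0.811

The path runs Saimiri_bicolor → … → MRCA → … → Vulpes_nanus; the MRCA is the node subtending (((Sinapis_bicolor,Callithrix_minor),(((Cedrus_borealis,Cricetus_tricolor),Saimiri_bicolor,(Glossina_borealis,Fagus_rubra)),Homo_elegans)),(Prionailurus_bicolor,(Vulpes_nanus,(((Gulo_orientalis,Yersinia_palustris),Gallus_albus,Oryzias_litoralis),Culex_arenarius)))).
Branch lengths along that path: 0.025 + 0.107 + 0.202 + 0.175 + 0.214 + 0.048 + 0.040 = 0.811.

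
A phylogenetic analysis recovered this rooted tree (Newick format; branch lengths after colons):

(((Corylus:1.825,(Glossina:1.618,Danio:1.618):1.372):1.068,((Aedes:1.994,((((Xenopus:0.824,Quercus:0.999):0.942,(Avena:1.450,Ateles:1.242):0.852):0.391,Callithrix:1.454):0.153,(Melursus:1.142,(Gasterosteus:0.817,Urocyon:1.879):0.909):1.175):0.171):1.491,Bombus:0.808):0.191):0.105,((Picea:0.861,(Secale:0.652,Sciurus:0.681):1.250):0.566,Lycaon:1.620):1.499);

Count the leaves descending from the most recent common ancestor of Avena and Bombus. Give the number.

10

The MRCA of Avena and Bombus is the node subtending ((Aedes,((((Xenopus,Quercus),(Avena,Ateles)),Callithrix),(Melursus,(Gasterosteus,Urocyon)))),Bombus).
That clade contains 10 terminal taxa: Aedes, Ateles, Avena, Bombus, Callithrix, Gasterosteus, Melursus, Quercus, Urocyon, Xenopus.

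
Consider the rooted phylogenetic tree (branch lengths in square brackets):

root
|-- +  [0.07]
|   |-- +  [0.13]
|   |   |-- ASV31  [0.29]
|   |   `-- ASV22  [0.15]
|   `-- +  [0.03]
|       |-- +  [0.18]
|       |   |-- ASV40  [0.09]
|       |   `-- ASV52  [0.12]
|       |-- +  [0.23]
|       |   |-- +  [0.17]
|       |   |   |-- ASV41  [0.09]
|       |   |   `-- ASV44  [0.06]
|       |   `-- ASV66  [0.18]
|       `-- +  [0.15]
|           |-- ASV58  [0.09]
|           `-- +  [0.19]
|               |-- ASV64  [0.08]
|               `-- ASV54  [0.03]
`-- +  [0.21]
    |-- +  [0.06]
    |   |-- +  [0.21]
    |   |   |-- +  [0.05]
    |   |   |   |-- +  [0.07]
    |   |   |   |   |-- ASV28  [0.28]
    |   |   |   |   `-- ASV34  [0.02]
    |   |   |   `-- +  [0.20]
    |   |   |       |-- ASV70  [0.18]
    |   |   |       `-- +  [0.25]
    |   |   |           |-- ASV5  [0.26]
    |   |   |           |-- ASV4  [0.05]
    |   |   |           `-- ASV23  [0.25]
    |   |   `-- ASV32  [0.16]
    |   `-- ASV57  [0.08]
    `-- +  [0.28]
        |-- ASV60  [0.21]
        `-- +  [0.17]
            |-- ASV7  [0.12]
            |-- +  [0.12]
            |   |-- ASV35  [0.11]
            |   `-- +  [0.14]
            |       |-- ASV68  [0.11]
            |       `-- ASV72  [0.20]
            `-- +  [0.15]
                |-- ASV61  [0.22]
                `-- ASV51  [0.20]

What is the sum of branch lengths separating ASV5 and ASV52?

The path runs ASV5 → … → MRCA → … → ASV52; the MRCA is the root of the tree.
Branch lengths along that path: 0.26 + 0.25 + 0.20 + 0.05 + 0.21 + 0.06 + 0.21 + 0.07 + 0.03 + 0.18 + 0.12 = 1.64.

1.64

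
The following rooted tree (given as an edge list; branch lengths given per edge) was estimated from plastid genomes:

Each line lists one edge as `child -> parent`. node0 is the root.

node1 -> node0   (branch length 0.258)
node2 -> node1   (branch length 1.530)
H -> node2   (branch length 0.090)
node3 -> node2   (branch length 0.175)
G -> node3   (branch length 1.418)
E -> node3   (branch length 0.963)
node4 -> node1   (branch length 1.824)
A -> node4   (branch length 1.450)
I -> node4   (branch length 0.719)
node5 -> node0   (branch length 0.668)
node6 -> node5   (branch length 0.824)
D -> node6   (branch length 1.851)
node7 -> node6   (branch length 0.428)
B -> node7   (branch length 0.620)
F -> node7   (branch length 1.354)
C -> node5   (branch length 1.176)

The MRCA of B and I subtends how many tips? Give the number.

9

The MRCA of B and I is the root, so the clade is the entire tree.
That clade contains 9 terminal taxa: A, B, C, D, E, F, G, H, I.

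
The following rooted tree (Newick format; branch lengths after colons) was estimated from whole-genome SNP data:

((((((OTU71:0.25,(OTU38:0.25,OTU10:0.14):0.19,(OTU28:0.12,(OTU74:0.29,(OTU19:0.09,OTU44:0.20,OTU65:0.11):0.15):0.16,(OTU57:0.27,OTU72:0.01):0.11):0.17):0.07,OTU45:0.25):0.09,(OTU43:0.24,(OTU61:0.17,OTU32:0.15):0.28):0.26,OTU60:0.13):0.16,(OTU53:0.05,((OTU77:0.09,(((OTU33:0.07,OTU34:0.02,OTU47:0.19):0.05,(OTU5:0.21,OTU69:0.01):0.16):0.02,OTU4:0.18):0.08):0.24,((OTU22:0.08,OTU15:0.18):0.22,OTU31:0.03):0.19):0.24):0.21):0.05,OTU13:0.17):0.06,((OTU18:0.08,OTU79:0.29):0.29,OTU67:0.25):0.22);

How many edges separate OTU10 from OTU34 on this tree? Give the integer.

12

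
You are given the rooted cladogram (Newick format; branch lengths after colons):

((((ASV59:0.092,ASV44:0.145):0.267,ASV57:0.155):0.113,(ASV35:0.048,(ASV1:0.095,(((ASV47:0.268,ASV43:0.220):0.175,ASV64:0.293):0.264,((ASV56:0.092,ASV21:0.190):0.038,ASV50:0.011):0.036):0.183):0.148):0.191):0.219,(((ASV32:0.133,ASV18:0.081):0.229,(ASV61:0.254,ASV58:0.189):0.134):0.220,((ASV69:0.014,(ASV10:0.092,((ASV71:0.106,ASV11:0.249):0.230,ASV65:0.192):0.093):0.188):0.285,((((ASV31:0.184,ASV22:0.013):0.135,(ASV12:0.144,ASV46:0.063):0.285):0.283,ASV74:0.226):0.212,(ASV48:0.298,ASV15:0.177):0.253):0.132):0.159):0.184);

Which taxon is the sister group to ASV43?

ASV47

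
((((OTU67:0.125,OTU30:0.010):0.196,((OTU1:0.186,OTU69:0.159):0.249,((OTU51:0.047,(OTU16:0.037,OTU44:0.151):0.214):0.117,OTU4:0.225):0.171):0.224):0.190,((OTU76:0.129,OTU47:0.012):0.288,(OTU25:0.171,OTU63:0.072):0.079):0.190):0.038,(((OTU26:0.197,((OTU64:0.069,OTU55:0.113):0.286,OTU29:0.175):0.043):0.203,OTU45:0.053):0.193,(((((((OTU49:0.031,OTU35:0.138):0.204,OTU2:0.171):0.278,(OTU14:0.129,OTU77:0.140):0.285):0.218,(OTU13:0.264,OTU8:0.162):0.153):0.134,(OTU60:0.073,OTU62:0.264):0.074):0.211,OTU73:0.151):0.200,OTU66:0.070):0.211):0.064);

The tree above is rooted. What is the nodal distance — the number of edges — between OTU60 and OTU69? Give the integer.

The MRCA of OTU60 and OTU69 is the root of the tree.
From OTU60 up to that node: 6 branches. From OTU69 up to the same node: 5 branches. Total: 6 + 5 = 11.

11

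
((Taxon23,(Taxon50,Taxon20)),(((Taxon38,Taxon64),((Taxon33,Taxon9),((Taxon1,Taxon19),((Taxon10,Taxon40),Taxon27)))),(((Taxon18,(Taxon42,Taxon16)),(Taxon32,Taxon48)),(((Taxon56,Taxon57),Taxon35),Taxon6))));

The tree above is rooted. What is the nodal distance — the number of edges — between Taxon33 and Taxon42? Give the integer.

The MRCA of Taxon33 and Taxon42 is the node subtending (((Taxon38,Taxon64),((Taxon33,Taxon9),((Taxon1,Taxon19),((Taxon10,Taxon40),Taxon27)))),(((Taxon18,(Taxon42,Taxon16)),(Taxon32,Taxon48)),(((Taxon56,Taxon57),Taxon35),Taxon6))).
From Taxon33 up to that node: 4 branches. From Taxon42 up to the same node: 5 branches. Total: 4 + 5 = 9.

9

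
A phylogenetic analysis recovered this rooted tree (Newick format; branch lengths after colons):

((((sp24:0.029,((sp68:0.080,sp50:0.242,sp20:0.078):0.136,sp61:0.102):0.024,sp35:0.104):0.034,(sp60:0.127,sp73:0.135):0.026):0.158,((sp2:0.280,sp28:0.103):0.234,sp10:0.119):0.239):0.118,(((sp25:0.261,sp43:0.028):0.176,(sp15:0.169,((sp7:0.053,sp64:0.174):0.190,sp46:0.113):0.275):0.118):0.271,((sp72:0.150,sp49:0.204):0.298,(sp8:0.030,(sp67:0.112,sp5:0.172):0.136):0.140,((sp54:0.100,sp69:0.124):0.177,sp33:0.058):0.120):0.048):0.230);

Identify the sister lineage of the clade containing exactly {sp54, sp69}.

The clade containing exactly {sp54, sp69} attaches to the tree at the node subtending ((sp54,sp69),sp33).
The other lineage descending from that same node — the sister group — is the single tip sp33.

sp33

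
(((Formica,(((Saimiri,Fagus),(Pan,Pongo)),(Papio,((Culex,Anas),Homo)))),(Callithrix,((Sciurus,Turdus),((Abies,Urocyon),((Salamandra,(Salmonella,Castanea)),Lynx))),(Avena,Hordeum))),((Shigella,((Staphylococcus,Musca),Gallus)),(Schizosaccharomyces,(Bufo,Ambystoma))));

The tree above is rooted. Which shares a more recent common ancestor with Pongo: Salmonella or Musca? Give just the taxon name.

Salmonella

The MRCA of Pongo and Salmonella subtends ((Formica,(((Saimiri,Fagus),(Pan,Pongo)),(Papio,((Culex,Anas),Homo)))),(Callithrix,((Sciurus,Turdus),((Abies,Urocyon),((Salamandra,(Salmonella,Castanea)),Lynx))),(Avena,Hordeum))) (20 taxa).
The MRCA of Pongo and Musca is the root, subtending the entire tree (27 taxa).
The first is nested inside the second, so Pongo shares a more recent common ancestor with Salmonella.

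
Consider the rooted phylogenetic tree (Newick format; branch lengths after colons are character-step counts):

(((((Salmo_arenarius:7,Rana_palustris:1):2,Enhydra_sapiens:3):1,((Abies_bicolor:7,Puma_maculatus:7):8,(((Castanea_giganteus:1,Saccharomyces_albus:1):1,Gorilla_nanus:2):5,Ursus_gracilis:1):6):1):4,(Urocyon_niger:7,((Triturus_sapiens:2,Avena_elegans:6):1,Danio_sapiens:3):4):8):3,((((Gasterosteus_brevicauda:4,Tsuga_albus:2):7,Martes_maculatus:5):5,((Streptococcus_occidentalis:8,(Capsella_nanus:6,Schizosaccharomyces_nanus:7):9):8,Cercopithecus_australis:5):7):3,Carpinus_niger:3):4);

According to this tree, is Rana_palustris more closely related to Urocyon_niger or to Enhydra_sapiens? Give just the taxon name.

The MRCA of Rana_palustris and Enhydra_sapiens subtends ((Salmo_arenarius,Rana_palustris),Enhydra_sapiens) (3 taxa).
The MRCA of Rana_palustris and Urocyon_niger subtends ((((Salmo_arenarius,Rana_palustris),Enhydra_sapiens),((Abies_bicolor,Puma_maculatus),(((Castanea_giganteus,Saccharomyces_albus),Gorilla_nanus),Ursus_gracilis))),(Urocyon_niger,((Triturus_sapiens,Avena_elegans),Danio_sapiens))) (13 taxa).
The first is nested inside the second, so Rana_palustris shares a more recent common ancestor with Enhydra_sapiens.

Enhydra_sapiens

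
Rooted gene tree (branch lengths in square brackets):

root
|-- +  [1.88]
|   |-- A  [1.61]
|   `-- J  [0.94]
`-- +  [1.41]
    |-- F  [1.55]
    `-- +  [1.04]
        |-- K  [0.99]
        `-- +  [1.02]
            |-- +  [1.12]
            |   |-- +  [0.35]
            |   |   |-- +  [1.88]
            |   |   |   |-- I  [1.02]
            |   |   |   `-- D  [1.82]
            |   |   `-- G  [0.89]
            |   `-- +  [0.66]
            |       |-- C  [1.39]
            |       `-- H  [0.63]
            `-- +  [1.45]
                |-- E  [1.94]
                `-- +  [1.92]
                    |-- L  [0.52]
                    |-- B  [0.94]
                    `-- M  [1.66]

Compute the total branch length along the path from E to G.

The path runs E → … → MRCA → … → G; the MRCA is the node subtending ((((I,D),G),(C,H)),(E,(L,B,M))).
Branch lengths along that path: 1.94 + 1.45 + 1.12 + 0.35 + 0.89 = 5.75.

5.75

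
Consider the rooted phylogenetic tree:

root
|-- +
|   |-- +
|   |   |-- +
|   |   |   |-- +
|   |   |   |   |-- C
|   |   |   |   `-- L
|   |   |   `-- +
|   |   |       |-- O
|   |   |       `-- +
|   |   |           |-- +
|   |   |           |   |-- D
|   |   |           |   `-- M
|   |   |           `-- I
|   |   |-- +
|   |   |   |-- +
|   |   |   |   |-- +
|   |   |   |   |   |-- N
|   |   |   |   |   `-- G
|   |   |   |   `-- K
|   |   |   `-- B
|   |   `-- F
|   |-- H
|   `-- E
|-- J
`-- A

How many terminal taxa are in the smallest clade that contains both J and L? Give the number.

15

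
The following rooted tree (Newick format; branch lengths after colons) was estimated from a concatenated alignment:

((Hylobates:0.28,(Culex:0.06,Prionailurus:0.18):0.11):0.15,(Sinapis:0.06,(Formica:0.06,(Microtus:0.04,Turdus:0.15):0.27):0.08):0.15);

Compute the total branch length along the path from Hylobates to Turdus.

The path runs Hylobates → … → MRCA → … → Turdus; the MRCA is the root of the tree.
Branch lengths along that path: 0.28 + 0.15 + 0.15 + 0.08 + 0.27 + 0.15 = 1.08.

1.08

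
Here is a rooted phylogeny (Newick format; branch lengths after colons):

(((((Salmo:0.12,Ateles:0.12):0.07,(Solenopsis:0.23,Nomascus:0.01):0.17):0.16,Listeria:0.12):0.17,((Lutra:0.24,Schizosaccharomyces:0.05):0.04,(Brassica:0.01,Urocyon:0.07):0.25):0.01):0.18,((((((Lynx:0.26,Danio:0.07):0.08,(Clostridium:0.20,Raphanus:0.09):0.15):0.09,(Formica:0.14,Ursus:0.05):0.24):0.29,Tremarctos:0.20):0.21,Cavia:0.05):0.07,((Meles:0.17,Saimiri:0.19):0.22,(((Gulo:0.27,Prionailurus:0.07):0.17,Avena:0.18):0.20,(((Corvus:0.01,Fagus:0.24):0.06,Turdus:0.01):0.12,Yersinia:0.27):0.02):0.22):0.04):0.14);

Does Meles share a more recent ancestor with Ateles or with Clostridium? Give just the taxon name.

Clostridium

The MRCA of Meles and Clostridium subtends ((((((Lynx,Danio),(Clostridium,Raphanus)),(Formica,Ursus)),Tremarctos),Cavia),((Meles,Saimiri),(((Gulo,Prionailurus),Avena),(((Corvus,Fagus),Turdus),Yersinia)))) (17 taxa).
The MRCA of Meles and Ateles is the root, subtending the entire tree (26 taxa).
The first is nested inside the second, so Meles shares a more recent common ancestor with Clostridium.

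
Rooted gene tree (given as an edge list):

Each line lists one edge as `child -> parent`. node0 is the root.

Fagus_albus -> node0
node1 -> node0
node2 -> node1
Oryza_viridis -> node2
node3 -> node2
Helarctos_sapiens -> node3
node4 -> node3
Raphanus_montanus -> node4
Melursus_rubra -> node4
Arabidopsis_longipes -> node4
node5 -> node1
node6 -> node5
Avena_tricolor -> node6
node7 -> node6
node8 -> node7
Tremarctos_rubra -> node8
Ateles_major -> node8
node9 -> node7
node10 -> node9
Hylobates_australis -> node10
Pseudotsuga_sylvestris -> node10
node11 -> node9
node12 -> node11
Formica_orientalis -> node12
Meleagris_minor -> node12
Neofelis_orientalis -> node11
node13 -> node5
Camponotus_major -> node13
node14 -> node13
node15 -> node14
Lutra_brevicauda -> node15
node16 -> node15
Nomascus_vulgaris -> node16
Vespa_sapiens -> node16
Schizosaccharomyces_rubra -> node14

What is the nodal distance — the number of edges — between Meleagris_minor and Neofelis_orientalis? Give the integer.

3

The MRCA of Meleagris_minor and Neofelis_orientalis is the node subtending ((Formica_orientalis,Meleagris_minor),Neofelis_orientalis).
From Meleagris_minor up to that node: 2 branches. From Neofelis_orientalis up to the same node: 1 branch. Total: 2 + 1 = 3.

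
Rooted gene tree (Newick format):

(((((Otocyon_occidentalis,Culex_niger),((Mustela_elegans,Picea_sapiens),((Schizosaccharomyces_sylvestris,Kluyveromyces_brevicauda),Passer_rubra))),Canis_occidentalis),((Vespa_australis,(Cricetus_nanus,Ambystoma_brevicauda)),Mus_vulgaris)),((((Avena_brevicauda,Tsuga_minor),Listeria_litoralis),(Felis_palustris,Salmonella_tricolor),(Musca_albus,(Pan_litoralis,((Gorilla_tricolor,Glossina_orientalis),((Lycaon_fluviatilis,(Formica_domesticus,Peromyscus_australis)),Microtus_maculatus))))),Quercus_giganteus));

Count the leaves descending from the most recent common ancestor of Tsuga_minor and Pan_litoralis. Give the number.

The MRCA of Tsuga_minor and Pan_litoralis is the node subtending (((Avena_brevicauda,Tsuga_minor),Listeria_litoralis),(Felis_palustris,Salmonella_tricolor),(Musca_albus,(Pan_litoralis,((Gorilla_tricolor,Glossina_orientalis),((Lycaon_fluviatilis,(Formica_domesticus,Peromyscus_australis)),Microtus_maculatus))))).
That clade contains 13 terminal taxa: Avena_brevicauda, Felis_palustris, Formica_domesticus, Glossina_orientalis, Gorilla_tricolor, Listeria_litoralis, Lycaon_fluviatilis, Microtus_maculatus, Musca_albus, Pan_litoralis, Peromyscus_australis, Salmonella_tricolor, Tsuga_minor.

13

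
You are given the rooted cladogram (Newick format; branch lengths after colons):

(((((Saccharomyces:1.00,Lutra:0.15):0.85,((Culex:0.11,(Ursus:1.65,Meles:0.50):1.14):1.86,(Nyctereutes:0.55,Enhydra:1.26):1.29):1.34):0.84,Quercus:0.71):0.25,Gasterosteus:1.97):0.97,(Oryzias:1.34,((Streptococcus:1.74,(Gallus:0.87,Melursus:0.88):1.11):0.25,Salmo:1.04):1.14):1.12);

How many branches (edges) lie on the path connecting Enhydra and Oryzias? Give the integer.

The MRCA of Enhydra and Oryzias is the root of the tree.
From Enhydra up to that node: 6 branches. From Oryzias up to the same node: 2 branches. Total: 6 + 2 = 8.

8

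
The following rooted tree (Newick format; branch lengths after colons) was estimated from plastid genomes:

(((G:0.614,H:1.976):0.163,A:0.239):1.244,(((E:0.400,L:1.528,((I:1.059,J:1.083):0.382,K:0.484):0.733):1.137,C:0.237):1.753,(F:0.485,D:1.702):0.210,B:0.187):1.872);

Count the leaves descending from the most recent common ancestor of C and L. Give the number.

6

The MRCA of C and L is the node subtending ((E,L,((I,J),K)),C).
That clade contains 6 terminal taxa: C, E, I, J, K, L.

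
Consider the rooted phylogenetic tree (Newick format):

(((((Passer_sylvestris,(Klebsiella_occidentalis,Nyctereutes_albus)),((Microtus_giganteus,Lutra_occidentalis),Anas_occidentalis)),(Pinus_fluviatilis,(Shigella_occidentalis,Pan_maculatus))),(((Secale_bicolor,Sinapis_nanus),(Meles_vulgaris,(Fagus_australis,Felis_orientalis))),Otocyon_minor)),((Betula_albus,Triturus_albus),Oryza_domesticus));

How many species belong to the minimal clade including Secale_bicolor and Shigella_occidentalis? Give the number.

The MRCA of Secale_bicolor and Shigella_occidentalis is the node subtending ((((Passer_sylvestris,(Klebsiella_occidentalis,Nyctereutes_albus)),((Microtus_giganteus,Lutra_occidentalis),Anas_occidentalis)),(Pinus_fluviatilis,(Shigella_occidentalis,Pan_maculatus))),(((Secale_bicolor,Sinapis_nanus),(Meles_vulgaris,(Fagus_australis,Felis_orientalis))),Otocyon_minor)).
That clade contains 15 terminal taxa: Anas_occidentalis, Fagus_australis, Felis_orientalis, Klebsiella_occidentalis, Lutra_occidentalis, Meles_vulgaris, Microtus_giganteus, Nyctereutes_albus, Otocyon_minor, Pan_maculatus, Passer_sylvestris, Pinus_fluviatilis, Secale_bicolor, Shigella_occidentalis, Sinapis_nanus.

15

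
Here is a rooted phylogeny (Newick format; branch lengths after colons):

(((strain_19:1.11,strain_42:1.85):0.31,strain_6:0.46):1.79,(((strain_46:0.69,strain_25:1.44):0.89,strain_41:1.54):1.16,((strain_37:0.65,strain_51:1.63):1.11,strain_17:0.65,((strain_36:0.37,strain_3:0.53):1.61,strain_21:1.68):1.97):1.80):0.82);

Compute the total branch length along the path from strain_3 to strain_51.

6.85

The path runs strain_3 → … → MRCA → … → strain_51; the MRCA is the node subtending ((strain_37,strain_51),strain_17,((strain_36,strain_3),strain_21)).
Branch lengths along that path: 0.53 + 1.61 + 1.97 + 1.11 + 1.63 = 6.85.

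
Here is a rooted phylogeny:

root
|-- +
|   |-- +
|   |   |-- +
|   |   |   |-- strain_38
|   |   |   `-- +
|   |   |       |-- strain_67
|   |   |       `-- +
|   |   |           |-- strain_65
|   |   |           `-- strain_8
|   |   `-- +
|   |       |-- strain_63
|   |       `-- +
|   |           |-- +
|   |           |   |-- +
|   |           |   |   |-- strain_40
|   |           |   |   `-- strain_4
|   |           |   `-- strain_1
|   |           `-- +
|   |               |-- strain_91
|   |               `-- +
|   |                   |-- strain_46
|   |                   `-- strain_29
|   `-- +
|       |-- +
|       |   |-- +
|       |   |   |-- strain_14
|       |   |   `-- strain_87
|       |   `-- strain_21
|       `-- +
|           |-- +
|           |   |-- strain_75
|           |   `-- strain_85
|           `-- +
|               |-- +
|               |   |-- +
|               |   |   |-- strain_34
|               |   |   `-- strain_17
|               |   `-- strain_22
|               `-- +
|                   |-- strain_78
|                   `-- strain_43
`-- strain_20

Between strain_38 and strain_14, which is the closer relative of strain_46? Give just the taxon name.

strain_38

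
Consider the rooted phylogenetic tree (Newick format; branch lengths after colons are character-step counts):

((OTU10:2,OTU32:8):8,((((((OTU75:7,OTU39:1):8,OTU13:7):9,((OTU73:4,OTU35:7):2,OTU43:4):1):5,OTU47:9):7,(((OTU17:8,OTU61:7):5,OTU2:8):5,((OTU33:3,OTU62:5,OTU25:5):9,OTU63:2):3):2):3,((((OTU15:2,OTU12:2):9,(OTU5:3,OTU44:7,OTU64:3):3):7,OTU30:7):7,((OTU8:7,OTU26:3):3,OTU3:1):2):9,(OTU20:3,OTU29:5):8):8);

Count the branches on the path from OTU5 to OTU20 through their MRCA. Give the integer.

7

The MRCA of OTU5 and OTU20 is the node subtending ((((((OTU75,OTU39),OTU13),((OTU73,OTU35),OTU43)),OTU47),(((OTU17,OTU61),OTU2),((OTU33,OTU62,OTU25),OTU63))),((((OTU15,OTU12),(OTU5,OTU44,OTU64)),OTU30),((OTU8,OTU26),OTU3)),(OTU20,OTU29)).
From OTU5 up to that node: 5 branches. From OTU20 up to the same node: 2 branches. Total: 5 + 2 = 7.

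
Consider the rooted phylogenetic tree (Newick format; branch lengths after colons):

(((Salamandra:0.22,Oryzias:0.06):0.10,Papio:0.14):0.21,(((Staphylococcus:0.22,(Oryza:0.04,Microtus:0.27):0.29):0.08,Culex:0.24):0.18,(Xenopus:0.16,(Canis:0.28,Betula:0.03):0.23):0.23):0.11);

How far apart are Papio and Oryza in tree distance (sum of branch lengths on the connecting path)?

The path runs Papio → … → MRCA → … → Oryza; the MRCA is the root of the tree.
Branch lengths along that path: 0.14 + 0.21 + 0.11 + 0.18 + 0.08 + 0.29 + 0.04 = 1.05.

1.05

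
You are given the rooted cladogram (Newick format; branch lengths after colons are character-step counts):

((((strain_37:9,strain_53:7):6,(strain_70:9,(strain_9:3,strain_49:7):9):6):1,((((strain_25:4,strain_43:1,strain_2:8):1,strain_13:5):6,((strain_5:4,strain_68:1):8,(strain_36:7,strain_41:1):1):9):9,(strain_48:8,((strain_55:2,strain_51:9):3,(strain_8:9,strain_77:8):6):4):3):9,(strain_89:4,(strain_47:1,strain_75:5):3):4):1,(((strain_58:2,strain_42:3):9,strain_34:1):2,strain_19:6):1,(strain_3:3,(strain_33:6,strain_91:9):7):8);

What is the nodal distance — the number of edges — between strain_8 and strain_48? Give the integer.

The MRCA of strain_8 and strain_48 is the node subtending (strain_48,((strain_55,strain_51),(strain_8,strain_77))).
From strain_8 up to that node: 3 branches. From strain_48 up to the same node: 1 branch. Total: 3 + 1 = 4.

4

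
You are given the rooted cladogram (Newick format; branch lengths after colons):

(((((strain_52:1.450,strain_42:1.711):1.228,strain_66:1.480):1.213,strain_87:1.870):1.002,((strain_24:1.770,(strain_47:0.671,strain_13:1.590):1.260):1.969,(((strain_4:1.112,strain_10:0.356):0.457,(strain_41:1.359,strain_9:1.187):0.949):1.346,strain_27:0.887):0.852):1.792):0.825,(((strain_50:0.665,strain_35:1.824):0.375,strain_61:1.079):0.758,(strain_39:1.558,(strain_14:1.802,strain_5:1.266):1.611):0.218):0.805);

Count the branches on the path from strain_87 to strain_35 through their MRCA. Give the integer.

7

The MRCA of strain_87 and strain_35 is the root of the tree.
From strain_87 up to that node: 3 branches. From strain_35 up to the same node: 4 branches. Total: 3 + 4 = 7.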